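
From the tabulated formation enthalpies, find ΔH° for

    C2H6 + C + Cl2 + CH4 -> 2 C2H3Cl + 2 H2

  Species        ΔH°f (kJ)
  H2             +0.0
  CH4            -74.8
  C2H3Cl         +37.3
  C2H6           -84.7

Products: 2·(+37.3) + 2·(+0.0) = +74.6
Reactants: 1·(-84.7) + 1·(+0.0) + 1·(+0.0) + 1·(-74.8) = -159.5
ΔH° = (+74.6) − (-159.5) = 234.1 kJ

ΔH° = 234.1 kJ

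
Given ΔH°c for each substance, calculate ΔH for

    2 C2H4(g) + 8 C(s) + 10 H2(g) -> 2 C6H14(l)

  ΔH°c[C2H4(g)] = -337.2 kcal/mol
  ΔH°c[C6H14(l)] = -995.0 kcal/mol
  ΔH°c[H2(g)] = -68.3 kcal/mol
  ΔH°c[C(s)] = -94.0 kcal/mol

Using ΔH = Σ nΔHc°(reactants) − Σ nΔHc°(products):
= [2·(-337.2) + 8·(-94.0) + 10·(-68.3)] − [2·(-995.0)]
= -119.4 kcal/mol

ΔH = -119.4 kcal/mol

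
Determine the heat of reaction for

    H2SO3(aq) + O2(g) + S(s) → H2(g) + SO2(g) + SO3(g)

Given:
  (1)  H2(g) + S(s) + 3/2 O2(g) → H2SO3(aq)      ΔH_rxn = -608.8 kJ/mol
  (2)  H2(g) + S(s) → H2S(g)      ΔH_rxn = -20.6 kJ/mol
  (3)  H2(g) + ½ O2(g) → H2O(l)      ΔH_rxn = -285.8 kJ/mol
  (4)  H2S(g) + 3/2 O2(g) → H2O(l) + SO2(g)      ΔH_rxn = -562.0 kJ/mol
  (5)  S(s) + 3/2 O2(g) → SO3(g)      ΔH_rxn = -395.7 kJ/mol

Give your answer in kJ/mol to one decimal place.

ΔH_rxn = -83.7 kJ/mol

(1) reversed (reverse to put H2SO3(aq) on the reactant side): +608.8 kJ/mol
(2) as written: -20.6 kJ/mol
(3) reversed: +285.8 kJ/mol
(4) as written (SO2(g) already on the product side): -562.0 kJ/mol
(5) as written (SO3(g) already on the product side): -395.7 kJ/mol
ΔH_rxn = (+608.8) + (-20.6) + (+285.8) + (-562.0) + (-395.7) = -83.7 kJ/mol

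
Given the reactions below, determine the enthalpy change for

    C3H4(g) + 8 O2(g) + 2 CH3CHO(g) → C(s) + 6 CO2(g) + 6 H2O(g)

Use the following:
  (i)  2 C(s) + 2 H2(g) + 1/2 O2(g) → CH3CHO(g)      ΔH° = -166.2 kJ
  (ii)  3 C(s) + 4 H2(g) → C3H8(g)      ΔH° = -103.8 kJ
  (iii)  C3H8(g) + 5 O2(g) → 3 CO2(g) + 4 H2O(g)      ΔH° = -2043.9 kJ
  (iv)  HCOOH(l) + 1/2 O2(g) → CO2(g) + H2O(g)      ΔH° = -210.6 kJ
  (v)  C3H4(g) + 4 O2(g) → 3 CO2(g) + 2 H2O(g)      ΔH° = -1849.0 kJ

ΔH° = -3664.3 kJ

(i) reversed and × 2: (-2)·(-166.2) = +332.4 kJ
(ii) as written: -103.8 kJ
(iii) as written: -2043.9 kJ
(iv): not needed.
(v) as written: -1849.0 kJ
ΔH° = (+332.4) + (-103.8) + (-2043.9) + (-1849.0) = -3664.3 kJ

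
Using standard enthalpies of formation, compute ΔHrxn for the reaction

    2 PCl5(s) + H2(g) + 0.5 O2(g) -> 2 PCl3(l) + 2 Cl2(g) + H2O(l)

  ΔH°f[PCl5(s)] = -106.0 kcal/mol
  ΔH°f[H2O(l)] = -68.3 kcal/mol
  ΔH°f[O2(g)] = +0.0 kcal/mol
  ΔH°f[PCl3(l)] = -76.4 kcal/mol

Products: 2·(-76.4) + 2·(+0.0) + 1·(-68.3) = -221.1
Reactants: 2·(-106.0) + 1·(+0.0) + 1/2·(+0.0) = -212.0
ΔHrxn = (-221.1) − (-212.0) = -9.1 kcal/mol

ΔHrxn = -9.1 kcal/mol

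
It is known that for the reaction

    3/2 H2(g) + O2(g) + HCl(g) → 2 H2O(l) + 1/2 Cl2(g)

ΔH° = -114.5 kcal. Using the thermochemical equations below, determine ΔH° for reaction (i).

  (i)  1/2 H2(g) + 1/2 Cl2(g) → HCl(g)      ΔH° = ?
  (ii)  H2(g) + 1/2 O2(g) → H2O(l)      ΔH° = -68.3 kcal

(i) reversed (HCl(g) must end up as a reactant): contributes −x
(ii) × 2 (scale by 2 for the 2 H2O(l)): (2)·(-68.3) = -136.6 kcal
-114.5 = (-136.6) − x
x = (-114.5 − (-136.6)) / (-1) = -22.1 kcal

ΔH° = -22.1 kcal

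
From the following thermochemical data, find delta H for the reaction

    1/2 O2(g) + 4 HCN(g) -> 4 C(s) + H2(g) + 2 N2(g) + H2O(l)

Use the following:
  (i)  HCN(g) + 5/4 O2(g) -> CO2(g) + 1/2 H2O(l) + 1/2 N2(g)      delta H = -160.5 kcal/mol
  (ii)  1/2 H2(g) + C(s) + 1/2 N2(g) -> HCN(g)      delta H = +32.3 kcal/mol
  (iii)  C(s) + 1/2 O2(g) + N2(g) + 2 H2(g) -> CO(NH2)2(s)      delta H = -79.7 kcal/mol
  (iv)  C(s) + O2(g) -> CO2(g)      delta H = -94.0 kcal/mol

delta H = -197.6 kcal/mol

(i) × 2 (×2 to match 1 H2O(l) in the target): (2)·(-160.5) = -321.0 kcal/mol
(ii) reversed and × 2: (-2)·(+32.3) = -64.6 kcal/mol
(iii): not needed (CO(NH2)2(s) appears nowhere else).
(iv) reversed and × 2: (-2)·(-94.0) = +188.0 kcal/mol
delta H = (2)·(-160.5) + (-2)·(+32.3) + (-2)·(-94.0) = -197.6 kcal/mol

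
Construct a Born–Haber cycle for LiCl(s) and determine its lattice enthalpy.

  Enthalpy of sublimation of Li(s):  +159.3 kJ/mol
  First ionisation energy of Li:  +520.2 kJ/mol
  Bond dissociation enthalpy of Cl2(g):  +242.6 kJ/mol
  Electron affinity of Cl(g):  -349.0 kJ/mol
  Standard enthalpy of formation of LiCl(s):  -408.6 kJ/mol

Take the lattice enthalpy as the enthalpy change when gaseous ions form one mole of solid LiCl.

ΔHf° = 1·ΔHsub + 1·(ΣIE) + 1/2·D(Cl2) + 1·EA + U
-408.6 = 1·(+159.3) + 1·(+520.2) + 1/2·(+242.6) + 1·(-349.0) + U
U = -408.6 − (+451.8) = -860.4 kJ/mol

U = -860.4 kJ/mol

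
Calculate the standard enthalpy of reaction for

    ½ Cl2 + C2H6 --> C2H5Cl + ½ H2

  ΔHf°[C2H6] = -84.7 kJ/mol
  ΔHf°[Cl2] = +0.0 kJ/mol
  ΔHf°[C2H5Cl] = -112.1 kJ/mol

Products: 1·(-112.1) + 1/2·(+0.0) = -112.1
Reactants: 1/2·(+0.0) + 1·(-84.7) = -84.7
ΔHrxn = (-112.1) − (-84.7) = -27.4 kJ/mol

ΔHrxn = -27.4 kJ/mol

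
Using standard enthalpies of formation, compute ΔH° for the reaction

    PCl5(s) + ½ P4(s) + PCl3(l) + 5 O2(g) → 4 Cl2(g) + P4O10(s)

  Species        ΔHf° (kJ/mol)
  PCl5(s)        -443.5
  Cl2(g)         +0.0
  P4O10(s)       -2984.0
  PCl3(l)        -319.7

ΔH° = -2220.8 kJ/mol

ΔH°rxn = Σ nΔHf°(products) − Σ nΔHf°(reactants).
Products: 4·(+0.0) + 1·(-2984.0) = -2984.0
Reactants: 1·(-443.5) + 1/2·(+0.0) + 1·(-319.7) + 5·(+0.0) = -763.2
ΔH° = (-2984.0) − (-763.2) = -2220.8 kJ/mol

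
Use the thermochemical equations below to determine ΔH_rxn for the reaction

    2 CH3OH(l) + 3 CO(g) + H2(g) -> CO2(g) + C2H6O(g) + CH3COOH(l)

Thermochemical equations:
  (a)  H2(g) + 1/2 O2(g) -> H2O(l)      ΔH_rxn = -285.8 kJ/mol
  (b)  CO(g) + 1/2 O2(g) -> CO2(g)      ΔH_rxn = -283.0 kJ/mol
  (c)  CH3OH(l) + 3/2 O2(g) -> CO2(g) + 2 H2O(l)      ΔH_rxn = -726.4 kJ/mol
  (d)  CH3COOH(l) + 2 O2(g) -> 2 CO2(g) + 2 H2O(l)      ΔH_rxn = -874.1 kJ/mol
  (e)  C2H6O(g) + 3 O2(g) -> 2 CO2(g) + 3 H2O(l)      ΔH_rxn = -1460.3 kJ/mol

(a) as written (H2(g) already on the reactant side): -285.8 kJ/mol
(b) × 3 (scale by 3 for the 3 CO(g)): (3)·(-283.0) = -849.0 kJ/mol
(c) × 2 (×2 to match 2 CH3OH(l) in the target): (2)·(-726.4) = -1452.8 kJ/mol
(d) reversed (CH3COOH(l) must end up as a product): +874.1 kJ/mol
(e) reversed (C2H6O(g) must end up as a product): +1460.3 kJ/mol
ΔH_rxn = (-285.8) + (-849.0) + (-1452.8) + (+874.1) + (+1460.3) = -253.2 kJ/mol

ΔH_rxn = -253.2 kJ/mol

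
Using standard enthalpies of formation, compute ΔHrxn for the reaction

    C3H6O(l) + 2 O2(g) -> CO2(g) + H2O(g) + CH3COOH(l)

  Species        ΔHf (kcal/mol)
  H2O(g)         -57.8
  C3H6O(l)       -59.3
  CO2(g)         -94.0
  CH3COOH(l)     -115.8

ΔHrxn = -208.3 kcal/mol

ΔH°rxn = Σ nΔHf°(products) − Σ nΔHf°(reactants).
Products: 1·(-94.0) + 1·(-57.8) + 1·(-115.8) = -267.6
Reactants: 1·(-59.3) + 2·(+0.0) = -59.3
ΔHrxn = (-267.6) − (-59.3) = -208.3 kcal/mol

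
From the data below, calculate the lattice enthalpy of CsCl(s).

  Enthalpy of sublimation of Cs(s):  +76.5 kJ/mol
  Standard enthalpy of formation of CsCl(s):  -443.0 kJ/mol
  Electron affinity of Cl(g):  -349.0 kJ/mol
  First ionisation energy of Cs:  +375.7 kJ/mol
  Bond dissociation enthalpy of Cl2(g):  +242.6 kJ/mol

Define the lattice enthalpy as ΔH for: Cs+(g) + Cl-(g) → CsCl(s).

ΔHf° = 1·ΔHsub + 1·(ΣIE) + 1/2·D(Cl2) + 1·EA + U
-443.0 = 1·(+76.5) + 1·(+375.7) + 1/2·(+242.6) + 1·(-349.0) + U
U = -443.0 − (+224.5) = -667.5 kJ/mol

U = -667.5 kJ/mol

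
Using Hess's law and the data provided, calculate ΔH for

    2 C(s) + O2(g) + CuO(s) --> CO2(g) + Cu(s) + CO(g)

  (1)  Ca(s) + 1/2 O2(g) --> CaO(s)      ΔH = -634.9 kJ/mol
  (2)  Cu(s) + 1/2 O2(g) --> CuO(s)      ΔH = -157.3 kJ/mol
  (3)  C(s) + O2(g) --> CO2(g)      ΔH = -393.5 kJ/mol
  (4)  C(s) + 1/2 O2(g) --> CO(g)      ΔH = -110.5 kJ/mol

(1): not needed.
(2) reversed: +157.3 kJ/mol
(3) as written: -393.5 kJ/mol
(4) as written: -110.5 kJ/mol
Summing the manipulated equations, ΔH = (-1)·(-157.3) + (1)·(-393.5) + (1)·(-110.5) = -346.7 kJ/mol

ΔH = -346.7 kJ/mol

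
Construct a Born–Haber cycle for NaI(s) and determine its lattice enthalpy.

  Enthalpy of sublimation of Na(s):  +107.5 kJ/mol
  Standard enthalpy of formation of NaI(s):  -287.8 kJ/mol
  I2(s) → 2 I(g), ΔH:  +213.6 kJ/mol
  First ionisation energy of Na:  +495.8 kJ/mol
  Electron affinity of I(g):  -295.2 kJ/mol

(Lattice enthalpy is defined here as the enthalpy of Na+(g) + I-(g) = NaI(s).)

U = -702.7 kJ/mol

ΔHf° = 1·ΔHsub + 1·(ΣIE) + 1/2·D(I2) + 1·EA + U
-287.8 = 1·(+107.5) + 1·(+495.8) + 1/2·(+213.6) + 1·(-295.2) + U
U = -287.8 − (+414.9) = -702.7 kJ/mol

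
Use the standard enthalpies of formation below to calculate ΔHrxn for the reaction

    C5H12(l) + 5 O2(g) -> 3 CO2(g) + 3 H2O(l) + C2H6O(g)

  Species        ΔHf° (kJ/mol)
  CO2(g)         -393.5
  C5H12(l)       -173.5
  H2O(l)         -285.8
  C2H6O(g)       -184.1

ΔHrxn = -2048.5 kJ/mol

Products: 3·(-393.5) + 3·(-285.8) + 1·(-184.1) = -2222.0
Reactants: 1·(-173.5) + 5·(+0.0) = -173.5
ΔHrxn = (-2222.0) − (-173.5) = -2048.5 kJ/mol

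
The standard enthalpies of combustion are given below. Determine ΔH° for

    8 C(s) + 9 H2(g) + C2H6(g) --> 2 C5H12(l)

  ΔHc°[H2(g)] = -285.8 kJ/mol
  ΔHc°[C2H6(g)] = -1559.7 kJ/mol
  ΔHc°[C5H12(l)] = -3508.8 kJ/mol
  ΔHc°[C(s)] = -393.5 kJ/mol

Using ΔH = Σ nΔHc°(reactants) − Σ nΔHc°(products):
= [8·(-393.5) + 9·(-285.8) + 1·(-1559.7)] − [2·(-3508.8)]
= -262.3 kJ/mol

ΔH° = -262.3 kJ/mol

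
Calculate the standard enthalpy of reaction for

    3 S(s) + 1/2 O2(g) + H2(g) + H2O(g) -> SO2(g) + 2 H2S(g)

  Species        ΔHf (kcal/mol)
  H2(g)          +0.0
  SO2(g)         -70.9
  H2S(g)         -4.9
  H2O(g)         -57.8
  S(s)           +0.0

Products: 1·(-70.9) + 2·(-4.9) = -80.7
Reactants: 3·(+0.0) + 1/2·(+0.0) + 1·(+0.0) + 1·(-57.8) = -57.8
ΔH°rxn = (-80.7) − (-57.8) = -22.9 kcal/mol

ΔH°rxn = -22.9 kcal/mol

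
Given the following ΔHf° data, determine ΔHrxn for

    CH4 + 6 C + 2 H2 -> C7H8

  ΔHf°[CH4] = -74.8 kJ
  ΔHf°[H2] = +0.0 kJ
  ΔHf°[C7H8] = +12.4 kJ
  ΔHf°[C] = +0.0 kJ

ΔHrxn = 87.2 kJ

ΔH°rxn = Σ nΔHf°(products) − Σ nΔHf°(reactants).
Products: 1·(+12.4) = +12.4
Reactants: 1·(-74.8) + 6·(+0.0) + 2·(+0.0) = -74.8
ΔHrxn = (+12.4) − (-74.8) = 87.2 kJ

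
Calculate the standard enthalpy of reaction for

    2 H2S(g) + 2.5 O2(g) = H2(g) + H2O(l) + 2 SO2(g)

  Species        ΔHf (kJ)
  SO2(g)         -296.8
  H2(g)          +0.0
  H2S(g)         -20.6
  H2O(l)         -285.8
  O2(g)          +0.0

Products: 1·(+0.0) + 1·(-285.8) + 2·(-296.8) = -879.4
Reactants: 2·(-20.6) + 5/2·(+0.0) = -41.2
ΔH°rxn = (-879.4) − (-41.2) = -838.2 kJ

ΔH°rxn = -838.2 kJ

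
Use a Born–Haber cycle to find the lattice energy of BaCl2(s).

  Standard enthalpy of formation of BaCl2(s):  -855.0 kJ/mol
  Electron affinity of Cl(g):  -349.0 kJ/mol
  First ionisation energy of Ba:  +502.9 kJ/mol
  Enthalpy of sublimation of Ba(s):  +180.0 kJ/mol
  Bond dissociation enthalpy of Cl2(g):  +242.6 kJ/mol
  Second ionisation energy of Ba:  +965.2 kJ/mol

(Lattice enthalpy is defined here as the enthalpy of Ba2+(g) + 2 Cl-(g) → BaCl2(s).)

U = -2047.7 kJ/mol

ΔHf° = 1·ΔHsub + 1·(ΣIE) + 1·D(Cl2) + 2·EA + U
-855.0 = 1·(+180.0) + 1·(+1468.1) + 1·(+242.6) + 2·(-349.0) + U
U = -855.0 − (+1192.7) = -2047.7 kJ/mol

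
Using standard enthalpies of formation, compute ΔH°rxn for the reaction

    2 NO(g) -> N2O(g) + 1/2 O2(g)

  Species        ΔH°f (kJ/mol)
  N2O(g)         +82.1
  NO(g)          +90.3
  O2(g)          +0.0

ΔH°rxn = Σ nΔHf°(products) − Σ nΔHf°(reactants).
Products: 1·(+82.1) + 1/2·(+0.0) = +82.1
Reactants: 2·(+90.3) = +180.6
ΔH°rxn = (+82.1) − (+180.6) = -98.5 kJ/mol

ΔH°rxn = -98.5 kJ/mol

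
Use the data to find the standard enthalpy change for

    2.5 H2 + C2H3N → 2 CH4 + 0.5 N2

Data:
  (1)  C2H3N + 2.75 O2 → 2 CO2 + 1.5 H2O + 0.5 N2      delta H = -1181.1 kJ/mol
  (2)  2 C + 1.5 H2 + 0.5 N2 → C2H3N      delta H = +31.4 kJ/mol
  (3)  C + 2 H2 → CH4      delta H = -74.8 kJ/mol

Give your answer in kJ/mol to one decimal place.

delta H = -181.0 kJ/mol

(1): not needed.
(2) reversed: -31.4 kJ/mol
(3) × 2: (2)·(-74.8) = -149.6 kJ/mol
delta H = (-31.4) + (-149.6) = -181.0 kJ/mol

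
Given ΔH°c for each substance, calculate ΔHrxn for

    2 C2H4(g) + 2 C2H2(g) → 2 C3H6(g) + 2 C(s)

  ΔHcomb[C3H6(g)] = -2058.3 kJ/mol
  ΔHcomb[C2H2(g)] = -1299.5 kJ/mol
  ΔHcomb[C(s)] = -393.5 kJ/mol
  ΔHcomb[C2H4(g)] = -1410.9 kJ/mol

ΔHrxn = -517.2 kJ/mol

Using ΔH = Σ nΔHc°(reactants) − Σ nΔHc°(products):
= [2·(-1410.9) + 2·(-1299.5)] − [2·(-2058.3) + 2·(-393.5)]
= -517.2 kJ/mol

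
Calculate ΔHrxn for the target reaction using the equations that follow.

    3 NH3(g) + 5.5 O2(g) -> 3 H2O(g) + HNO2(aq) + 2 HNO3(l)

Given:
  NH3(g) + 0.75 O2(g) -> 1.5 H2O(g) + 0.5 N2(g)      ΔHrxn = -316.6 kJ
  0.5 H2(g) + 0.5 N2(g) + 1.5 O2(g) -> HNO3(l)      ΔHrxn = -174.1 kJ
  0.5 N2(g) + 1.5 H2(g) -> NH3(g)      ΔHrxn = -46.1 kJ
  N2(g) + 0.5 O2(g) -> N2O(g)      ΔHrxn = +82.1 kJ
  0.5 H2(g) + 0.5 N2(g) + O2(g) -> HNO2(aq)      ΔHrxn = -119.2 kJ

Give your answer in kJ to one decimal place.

equation 1 × 2: (2)·(-316.6) = -633.2 kJ
equation 2 × 2: (2)·(-174.1) = -348.2 kJ
equation 3 reversed: +46.1 kJ
equation 4: not needed.
equation 5 as written: -119.2 kJ
Combining the equations, ΔHrxn = (-633.2) + (-348.2) + (+46.1) + (-119.2) = -1054.5 kJ

ΔHrxn = -1054.5 kJ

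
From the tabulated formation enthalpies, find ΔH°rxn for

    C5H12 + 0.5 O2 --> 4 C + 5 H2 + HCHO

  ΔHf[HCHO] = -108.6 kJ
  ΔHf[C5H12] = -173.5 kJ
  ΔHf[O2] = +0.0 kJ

Products: 4·(+0.0) + 5·(+0.0) + 1·(-108.6) = -108.6
Reactants: 1·(-173.5) + 1/2·(+0.0) = -173.5
ΔH°rxn = (-108.6) − (-173.5) = 64.9 kJ

ΔH°rxn = 64.9 kJ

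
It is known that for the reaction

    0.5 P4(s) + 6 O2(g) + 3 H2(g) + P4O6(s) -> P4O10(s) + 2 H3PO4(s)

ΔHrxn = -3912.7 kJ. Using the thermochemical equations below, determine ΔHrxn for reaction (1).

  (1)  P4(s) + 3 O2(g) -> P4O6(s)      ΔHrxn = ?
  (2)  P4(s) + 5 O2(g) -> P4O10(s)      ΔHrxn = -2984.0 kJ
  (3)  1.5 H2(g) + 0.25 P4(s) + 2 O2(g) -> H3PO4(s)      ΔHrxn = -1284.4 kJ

ΔHrxn = -1640.1 kJ

(1) reversed: contributes −x
(2) as written: -2984.0 kJ
(3) × 2: (2)·(-1284.4) = -2568.8 kJ
-3912.7 = (-2984.0) + (-2568.8) − x
x = (-3912.7 − (-5552.8)) / (-1) = -1640.1 kJ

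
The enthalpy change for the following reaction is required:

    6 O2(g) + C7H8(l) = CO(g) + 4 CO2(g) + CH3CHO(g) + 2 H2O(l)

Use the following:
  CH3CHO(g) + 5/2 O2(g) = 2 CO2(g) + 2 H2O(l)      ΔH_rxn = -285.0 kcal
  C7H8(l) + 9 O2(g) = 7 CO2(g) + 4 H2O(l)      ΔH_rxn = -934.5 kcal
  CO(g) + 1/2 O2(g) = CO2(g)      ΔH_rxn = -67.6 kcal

ΔH_rxn = -581.9 kcal

equation 1 reversed: +285.0 kcal
equation 2 as written: -934.5 kcal
equation 3 reversed: +67.6 kcal
ΔH_rxn = (+285.0) + (-934.5) + (+67.6) = -581.9 kcal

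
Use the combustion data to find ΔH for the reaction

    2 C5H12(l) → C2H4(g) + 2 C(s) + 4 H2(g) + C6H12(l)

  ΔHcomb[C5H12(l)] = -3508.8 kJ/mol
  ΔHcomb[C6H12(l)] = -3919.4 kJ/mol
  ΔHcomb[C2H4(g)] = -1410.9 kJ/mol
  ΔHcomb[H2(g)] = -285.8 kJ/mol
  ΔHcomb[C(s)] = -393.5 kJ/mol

With combustion enthalpies, reactants minus products:
= [2·(-3508.8)] − [1·(-1410.9) + 2·(-393.5) + 4·(-285.8) + 1·(-3919.4)]
= 242.9 kJ/mol

ΔH = 242.9 kJ/mol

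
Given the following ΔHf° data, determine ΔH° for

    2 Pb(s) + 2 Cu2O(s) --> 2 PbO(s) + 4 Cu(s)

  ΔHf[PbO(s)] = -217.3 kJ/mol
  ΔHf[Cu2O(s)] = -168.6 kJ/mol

Products: 2·(-217.3) + 4·(+0.0) = -434.6
Reactants: 2·(+0.0) + 2·(-168.6) = -337.2
ΔH° = (-434.6) − (-337.2) = -97.4 kJ/mol

ΔH° = -97.4 kJ/mol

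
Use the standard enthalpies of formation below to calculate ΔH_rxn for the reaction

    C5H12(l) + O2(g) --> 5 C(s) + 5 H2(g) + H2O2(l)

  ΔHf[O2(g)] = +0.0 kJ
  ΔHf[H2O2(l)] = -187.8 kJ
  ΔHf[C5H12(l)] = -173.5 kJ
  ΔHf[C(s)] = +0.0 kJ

ΔH°rxn = Σ nΔHf°(products) − Σ nΔHf°(reactants).
Products: 5·(+0.0) + 5·(+0.0) + 1·(-187.8) = -187.8
Reactants: 1·(-173.5) + 1·(+0.0) = -173.5
ΔH_rxn = (-187.8) − (-173.5) = -14.3 kJ

ΔH_rxn = -14.3 kJ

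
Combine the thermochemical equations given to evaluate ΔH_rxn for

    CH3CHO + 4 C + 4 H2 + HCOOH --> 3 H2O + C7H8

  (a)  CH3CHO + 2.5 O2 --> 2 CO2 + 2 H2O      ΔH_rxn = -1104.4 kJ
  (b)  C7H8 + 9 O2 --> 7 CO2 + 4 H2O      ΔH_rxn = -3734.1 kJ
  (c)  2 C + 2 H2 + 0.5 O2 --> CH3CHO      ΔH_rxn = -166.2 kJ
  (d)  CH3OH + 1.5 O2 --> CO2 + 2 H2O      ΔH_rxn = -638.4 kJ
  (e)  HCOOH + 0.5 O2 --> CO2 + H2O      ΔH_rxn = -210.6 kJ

ΔH_rxn = -122.1 kJ

(a) × 3: (3)·(-1104.4) = -3313.2 kJ
(b) reversed (C7H8 must end up as a product): +3734.1 kJ
(c) × 2 (×2 to match 4 C in the target): (2)·(-166.2) = -332.4 kJ
(d): not needed (CH3OH appears nowhere else).
(e) as written (HCOOH already on the reactant side): -210.6 kJ
Since enthalpy is a state function, ΔH_rxn = (3)·(-1104.4) + (-1)·(-3734.1) + (2)·(-166.2) + (1)·(-210.6) = -122.1 kJ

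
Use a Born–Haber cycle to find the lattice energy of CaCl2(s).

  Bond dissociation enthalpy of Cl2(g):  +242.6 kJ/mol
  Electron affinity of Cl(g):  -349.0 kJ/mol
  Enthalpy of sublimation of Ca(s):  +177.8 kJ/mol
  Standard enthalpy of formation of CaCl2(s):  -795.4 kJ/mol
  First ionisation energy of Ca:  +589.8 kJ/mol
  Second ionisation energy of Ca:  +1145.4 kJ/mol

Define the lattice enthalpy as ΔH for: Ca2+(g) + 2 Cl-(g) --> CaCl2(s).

ΔHf° = 1·ΔHsub + 1·(ΣIE) + 1·D(Cl2) + 2·EA + U
-795.4 = 1·(+177.8) + 1·(+1735.2) + 1·(+242.6) + 2·(-349.0) + U
U = -795.4 − (+1457.6) = -2253.0 kJ/mol

U = -2253.0 kJ/mol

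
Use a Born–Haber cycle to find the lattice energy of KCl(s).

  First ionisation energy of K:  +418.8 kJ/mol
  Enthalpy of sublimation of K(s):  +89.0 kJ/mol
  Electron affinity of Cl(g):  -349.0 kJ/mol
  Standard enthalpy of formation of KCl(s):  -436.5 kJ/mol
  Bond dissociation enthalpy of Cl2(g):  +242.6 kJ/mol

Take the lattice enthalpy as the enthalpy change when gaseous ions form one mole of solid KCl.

ΔHf° = 1·ΔHsub + 1·(ΣIE) + 1/2·D(Cl2) + 1·EA + U
-436.5 = 1·(+89.0) + 1·(+418.8) + 1/2·(+242.6) + 1·(-349.0) + U
U = -436.5 − (+280.1) = -716.6 kJ/mol

U = -716.6 kJ/mol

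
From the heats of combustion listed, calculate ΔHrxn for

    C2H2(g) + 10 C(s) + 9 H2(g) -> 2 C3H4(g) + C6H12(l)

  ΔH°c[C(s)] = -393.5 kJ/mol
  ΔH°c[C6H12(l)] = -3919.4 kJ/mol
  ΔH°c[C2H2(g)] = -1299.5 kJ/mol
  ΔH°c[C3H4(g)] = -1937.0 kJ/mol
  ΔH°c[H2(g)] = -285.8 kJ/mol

ΔHrxn = -13.3 kJ/mol

With combustion enthalpies, reactants minus products:
= [1·(-1299.5) + 10·(-393.5) + 9·(-285.8)] − [2·(-1937.0) + 1·(-3919.4)]
= -13.3 kJ/mol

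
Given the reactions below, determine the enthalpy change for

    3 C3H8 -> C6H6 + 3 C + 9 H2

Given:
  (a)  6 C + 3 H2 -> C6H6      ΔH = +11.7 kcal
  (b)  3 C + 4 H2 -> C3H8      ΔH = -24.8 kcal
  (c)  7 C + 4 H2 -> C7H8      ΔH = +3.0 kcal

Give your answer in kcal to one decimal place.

ΔH = 86.1 kcal

(a) as written (C6H6 already on the product side): +11.7 kcal
(b) reversed and × 3 (reverse to put C3H8 on the reactant side; ×3 to match 3 C3H8 in the target): (-3)·(-24.8) = +74.4 kcal
(c): not needed (C7H8 appears nowhere else).
Summing the manipulated equations, ΔH = (1)·(+11.7) + (-3)·(-24.8) = 86.1 kcal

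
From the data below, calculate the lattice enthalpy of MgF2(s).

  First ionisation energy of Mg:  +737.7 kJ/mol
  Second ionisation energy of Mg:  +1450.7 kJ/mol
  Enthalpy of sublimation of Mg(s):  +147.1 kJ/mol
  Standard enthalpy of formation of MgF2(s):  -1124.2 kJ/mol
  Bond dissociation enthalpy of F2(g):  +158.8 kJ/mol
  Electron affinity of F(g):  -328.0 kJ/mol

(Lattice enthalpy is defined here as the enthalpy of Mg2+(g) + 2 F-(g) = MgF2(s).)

U = -2962.5 kJ/mol

ΔHf° = 1·ΔHsub + 1·(ΣIE) + 1·D(F2) + 2·EA + U
-1124.2 = 1·(+147.1) + 1·(+2188.4) + 1·(+158.8) + 2·(-328.0) + U
U = -1124.2 − (+1838.3) = -2962.5 kJ/mol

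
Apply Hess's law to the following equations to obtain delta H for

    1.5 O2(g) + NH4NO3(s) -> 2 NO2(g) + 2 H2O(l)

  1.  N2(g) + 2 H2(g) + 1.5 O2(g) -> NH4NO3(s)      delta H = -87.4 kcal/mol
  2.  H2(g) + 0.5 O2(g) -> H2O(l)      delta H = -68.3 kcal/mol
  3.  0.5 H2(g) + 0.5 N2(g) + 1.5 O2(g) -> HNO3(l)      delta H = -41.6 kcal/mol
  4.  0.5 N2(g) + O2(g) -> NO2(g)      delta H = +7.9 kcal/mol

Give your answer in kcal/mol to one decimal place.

delta H = -33.4 kcal/mol

eq. 1 reversed (reverse to put NH4NO3(s) on the reactant side): +87.4 kcal/mol
eq. 2 × 2 (scale by 2 for the 2 H2O(l)): (2)·(-68.3) = -136.6 kcal/mol
eq. 3: not needed (HNO3(l) appears nowhere else).
eq. 4 × 2 (×2 to match 2 NO2(g) in the target): (2)·(+7.9) = +15.8 kcal/mol
Combining the equations, delta H = (-1)·(-87.4) + (2)·(-68.3) + (2)·(+7.9) = -33.4 kcal/mol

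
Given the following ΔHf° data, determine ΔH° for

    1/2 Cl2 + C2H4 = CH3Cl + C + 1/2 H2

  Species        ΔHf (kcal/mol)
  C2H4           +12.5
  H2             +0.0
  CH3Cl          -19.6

Products: 1·(-19.6) + 1·(+0.0) + 1/2·(+0.0) = -19.6
Reactants: 1/2·(+0.0) + 1·(+12.5) = +12.5
ΔH° = (-19.6) − (+12.5) = -32.1 kcal/mol

ΔH° = -32.1 kcal/mol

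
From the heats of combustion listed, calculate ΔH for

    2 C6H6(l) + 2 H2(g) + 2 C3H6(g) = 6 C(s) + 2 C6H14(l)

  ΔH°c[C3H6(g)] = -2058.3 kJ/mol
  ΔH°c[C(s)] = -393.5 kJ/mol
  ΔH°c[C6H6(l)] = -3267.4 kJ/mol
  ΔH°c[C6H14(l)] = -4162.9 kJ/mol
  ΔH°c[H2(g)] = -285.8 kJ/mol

Using ΔH = Σ nΔHc°(reactants) − Σ nΔHc°(products):
= [2·(-3267.4) + 2·(-285.8) + 2·(-2058.3)] − [6·(-393.5) + 2·(-4162.9)]
= -536.2 kJ/mol

ΔH = -536.2 kJ/mol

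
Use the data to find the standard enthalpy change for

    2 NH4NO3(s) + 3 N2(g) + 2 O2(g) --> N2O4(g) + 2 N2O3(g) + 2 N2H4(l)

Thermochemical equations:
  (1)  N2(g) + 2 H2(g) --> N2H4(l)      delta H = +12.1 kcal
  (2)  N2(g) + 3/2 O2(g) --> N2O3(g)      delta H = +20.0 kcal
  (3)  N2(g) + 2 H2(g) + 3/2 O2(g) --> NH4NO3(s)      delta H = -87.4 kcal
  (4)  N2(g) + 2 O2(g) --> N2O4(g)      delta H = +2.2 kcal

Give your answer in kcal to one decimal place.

delta H = 241.2 kcal

(1) × 2: (2)·(+12.1) = +24.2 kcal
(2) × 2: (2)·(+20.0) = +40.0 kcal
(3) reversed and × 2: (-2)·(-87.4) = +174.8 kcal
(4) as written: +2.2 kcal
Since enthalpy is a state function, delta H = (2)·(+12.1) + (2)·(+20.0) + (-2)·(-87.4) + (1)·(+2.2) = 241.2 kcal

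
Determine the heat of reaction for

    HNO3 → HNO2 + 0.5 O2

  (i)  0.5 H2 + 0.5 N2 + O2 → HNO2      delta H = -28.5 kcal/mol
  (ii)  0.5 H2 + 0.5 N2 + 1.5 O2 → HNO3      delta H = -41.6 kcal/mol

delta H = 13.1 kcal/mol

(i) as written (HNO2 already on the product side): -28.5 kcal/mol
(ii) reversed (HNO3 must end up as a reactant): +41.6 kcal/mol
delta H = (-28.5) + (+41.6) = 13.1 kcal/mol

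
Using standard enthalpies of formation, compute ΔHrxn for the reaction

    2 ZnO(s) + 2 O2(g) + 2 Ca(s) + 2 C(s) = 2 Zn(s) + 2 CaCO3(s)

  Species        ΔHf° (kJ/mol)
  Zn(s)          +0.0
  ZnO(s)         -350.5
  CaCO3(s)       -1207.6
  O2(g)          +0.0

Products: 2·(+0.0) + 2·(-1207.6) = -2415.2
Reactants: 2·(-350.5) + 2·(+0.0) + 2·(+0.0) + 2·(+0.0) = -701.0
ΔHrxn = (-2415.2) − (-701.0) = -1714.2 kJ/mol

ΔHrxn = -1714.2 kJ/mol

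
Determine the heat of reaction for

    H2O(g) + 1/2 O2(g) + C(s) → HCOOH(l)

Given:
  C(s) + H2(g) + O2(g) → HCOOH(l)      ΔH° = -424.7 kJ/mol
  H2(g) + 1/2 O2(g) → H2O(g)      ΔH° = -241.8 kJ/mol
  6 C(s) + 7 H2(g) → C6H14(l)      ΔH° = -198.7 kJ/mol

ΔH° = -182.9 kJ/mol

equation 1 as written (HCOOH(l) already on the product side): -424.7 kJ/mol
equation 2 reversed (reverse to put H2O(g) on the reactant side): +241.8 kJ/mol
equation 3: not needed (C6H14(l) appears nowhere else).
Combining the equations, ΔH° = (1)·(-424.7) + (-1)·(-241.8) = -182.9 kJ/mol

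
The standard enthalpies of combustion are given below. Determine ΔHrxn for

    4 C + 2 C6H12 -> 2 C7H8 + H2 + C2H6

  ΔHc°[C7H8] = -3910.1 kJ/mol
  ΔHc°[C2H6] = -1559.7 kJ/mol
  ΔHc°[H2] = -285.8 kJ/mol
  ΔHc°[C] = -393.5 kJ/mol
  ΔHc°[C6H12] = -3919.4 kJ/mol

Using ΔH = Σ nΔHc°(reactants) − Σ nΔHc°(products):
= [4·(-393.5) + 2·(-3919.4)] − [2·(-3910.1) + 1·(-285.8) + 1·(-1559.7)]
= 252.9 kJ/mol

ΔHrxn = 252.9 kJ/mol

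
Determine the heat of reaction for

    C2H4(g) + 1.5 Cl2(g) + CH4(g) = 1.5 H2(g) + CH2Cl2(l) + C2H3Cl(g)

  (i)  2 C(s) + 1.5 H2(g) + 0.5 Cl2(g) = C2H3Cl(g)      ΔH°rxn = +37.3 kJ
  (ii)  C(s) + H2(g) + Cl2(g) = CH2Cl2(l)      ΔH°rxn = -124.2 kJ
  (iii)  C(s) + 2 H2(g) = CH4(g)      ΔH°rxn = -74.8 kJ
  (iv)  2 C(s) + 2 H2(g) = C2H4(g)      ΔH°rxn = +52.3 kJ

ΔH°rxn = -64.4 kJ

(i) as written (C2H3Cl(g) already on the product side): +37.3 kJ
(ii) as written (CH2Cl2(l) already on the product side): -124.2 kJ
(iii) reversed (reverse to put CH4(g) on the reactant side): +74.8 kJ
(iv) reversed (reverse to put C2H4(g) on the reactant side): -52.3 kJ
ΔH°rxn = (+37.3) + (-124.2) + (+74.8) + (-52.3) = -64.4 kJ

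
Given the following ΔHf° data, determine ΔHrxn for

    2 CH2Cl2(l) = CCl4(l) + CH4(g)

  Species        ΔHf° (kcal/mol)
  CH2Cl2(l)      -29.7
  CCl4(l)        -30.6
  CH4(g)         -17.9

ΔHrxn = 10.9 kcal/mol

Products: 1·(-30.6) + 1·(-17.9) = -48.5
Reactants: 2·(-29.7) = -59.4
ΔHrxn = (-48.5) − (-59.4) = 10.9 kcal/mol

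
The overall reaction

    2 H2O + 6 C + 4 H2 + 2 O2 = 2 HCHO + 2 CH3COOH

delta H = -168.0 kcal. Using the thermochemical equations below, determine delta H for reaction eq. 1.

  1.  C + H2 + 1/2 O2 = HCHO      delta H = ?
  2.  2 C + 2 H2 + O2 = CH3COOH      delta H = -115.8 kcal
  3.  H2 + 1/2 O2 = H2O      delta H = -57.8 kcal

delta H = -26.0 kcal

eq. 1 × 2 (×2 to match 2 HCHO in the target): contributes 2·x
eq. 2 × 2 (×2 to match 2 CH3COOH in the target): (2)·(-115.8) = -231.6 kcal
eq. 3 reversed and × 2 (reverse to put H2O on the reactant side; scale by 2 for the 2 H2O): (-2)·(-57.8) = +115.6 kcal
-168.0 = (-231.6) + (+115.6) + 2·x
x = (-168.0 − (-116.0)) / (2) = -26.0 kcal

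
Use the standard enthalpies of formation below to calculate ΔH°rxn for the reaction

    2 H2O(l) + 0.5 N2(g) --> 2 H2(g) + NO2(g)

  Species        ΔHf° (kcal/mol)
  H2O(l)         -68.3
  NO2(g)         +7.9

ΔH°rxn = 144.5 kcal/mol

Products: 2·(+0.0) + 1·(+7.9) = +7.9
Reactants: 2·(-68.3) + 1/2·(+0.0) = -136.6
ΔH°rxn = (+7.9) − (-136.6) = 144.5 kcal/mol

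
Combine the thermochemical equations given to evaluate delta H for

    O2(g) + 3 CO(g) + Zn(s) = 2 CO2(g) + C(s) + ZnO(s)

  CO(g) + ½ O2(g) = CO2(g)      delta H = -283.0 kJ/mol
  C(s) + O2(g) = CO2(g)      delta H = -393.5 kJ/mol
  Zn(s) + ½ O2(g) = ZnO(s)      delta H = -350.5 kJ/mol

equation 1 × 3 (×3 to match 3 CO(g) in the target): (3)·(-283.0) = -849.0 kJ/mol
equation 2 reversed (C(s) must end up as a product): +393.5 kJ/mol
equation 3 as written (ZnO(s) already on the product side): -350.5 kJ/mol
delta H = (3)·(-283.0) + (-1)·(-393.5) + (1)·(-350.5) = -806.0 kJ/mol

delta H = -806.0 kJ/mol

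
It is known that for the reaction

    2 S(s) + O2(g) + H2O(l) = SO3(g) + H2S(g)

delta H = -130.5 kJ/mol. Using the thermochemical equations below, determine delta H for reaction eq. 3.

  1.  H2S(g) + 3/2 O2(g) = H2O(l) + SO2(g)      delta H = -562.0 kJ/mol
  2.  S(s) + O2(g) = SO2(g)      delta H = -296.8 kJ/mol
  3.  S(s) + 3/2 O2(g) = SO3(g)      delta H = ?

delta H = -395.7 kJ/mol

eq. 1 reversed: +562.0 kJ/mol
eq. 2 as written: -296.8 kJ/mol
eq. 3 as written: contributes x
-130.5 = (+562.0) + (-296.8) + x
x = (-130.5 − (+265.2)) / (1) = -395.7 kJ/mol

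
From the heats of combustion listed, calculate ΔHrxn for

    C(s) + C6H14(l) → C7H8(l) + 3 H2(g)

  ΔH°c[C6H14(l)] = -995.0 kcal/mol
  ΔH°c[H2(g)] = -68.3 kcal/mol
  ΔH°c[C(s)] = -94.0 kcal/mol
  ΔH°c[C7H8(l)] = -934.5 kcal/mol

With combustion enthalpies, reactants minus products:
= [1·(-94.0) + 1·(-995.0)] − [1·(-934.5) + 3·(-68.3)]
= 50.4 kcal/mol

ΔHrxn = 50.4 kcal/mol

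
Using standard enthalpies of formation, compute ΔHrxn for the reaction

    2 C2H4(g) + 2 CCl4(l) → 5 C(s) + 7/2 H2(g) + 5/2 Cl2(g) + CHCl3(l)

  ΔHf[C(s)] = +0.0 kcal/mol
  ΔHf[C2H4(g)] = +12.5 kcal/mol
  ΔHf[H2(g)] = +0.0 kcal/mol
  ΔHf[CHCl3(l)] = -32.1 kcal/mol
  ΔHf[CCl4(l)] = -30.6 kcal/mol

ΔHrxn = 4.1 kcal/mol

Products: 5·(+0.0) + 7/2·(+0.0) + 5/2·(+0.0) + 1·(-32.1) = -32.1
Reactants: 2·(+12.5) + 2·(-30.6) = -36.2
ΔHrxn = (-32.1) − (-36.2) = 4.1 kcal/mol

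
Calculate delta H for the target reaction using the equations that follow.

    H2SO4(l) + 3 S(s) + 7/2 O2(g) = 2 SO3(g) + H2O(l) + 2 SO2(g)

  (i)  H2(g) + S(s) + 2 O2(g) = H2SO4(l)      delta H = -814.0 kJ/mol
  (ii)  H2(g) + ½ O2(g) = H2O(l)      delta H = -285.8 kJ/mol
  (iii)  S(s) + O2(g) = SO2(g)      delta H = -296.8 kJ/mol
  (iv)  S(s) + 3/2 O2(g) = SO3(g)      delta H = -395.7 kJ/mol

delta H = -856.8 kJ/mol

(i) reversed (H2SO4(l) must end up as a reactant): +814.0 kJ/mol
(ii) as written (H2O(l) already on the product side): -285.8 kJ/mol
(iii) × 2 (scale by 2 for the 2 SO2(g)): (2)·(-296.8) = -593.6 kJ/mol
(iv) × 2 (×2 to match 2 SO3(g) in the target): (2)·(-395.7) = -791.4 kJ/mol
delta H = (-1)·(-814.0) + (1)·(-285.8) + (2)·(-296.8) + (2)·(-395.7) = -856.8 kJ/mol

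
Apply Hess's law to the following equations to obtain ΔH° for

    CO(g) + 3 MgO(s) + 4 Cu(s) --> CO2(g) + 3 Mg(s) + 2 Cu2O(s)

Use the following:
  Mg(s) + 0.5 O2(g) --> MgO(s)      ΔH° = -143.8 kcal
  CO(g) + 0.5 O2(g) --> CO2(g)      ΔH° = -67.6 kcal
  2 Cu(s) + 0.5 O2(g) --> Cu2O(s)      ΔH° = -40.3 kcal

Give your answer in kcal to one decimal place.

ΔH° = 283.2 kcal

equation 1 reversed and × 3 (MgO(s) must end up as a reactant; scale by 3 for the 3 MgO(s)): (-3)·(-143.8) = +431.4 kcal
equation 2 as written (CO(g) already on the reactant side): -67.6 kcal
equation 3 × 2 (×2 to match 2 Cu2O(s) in the target): (2)·(-40.3) = -80.6 kcal
Summing the manipulated equations, ΔH° = (-3)·(-143.8) + (1)·(-67.6) + (2)·(-40.3) = 283.2 kcal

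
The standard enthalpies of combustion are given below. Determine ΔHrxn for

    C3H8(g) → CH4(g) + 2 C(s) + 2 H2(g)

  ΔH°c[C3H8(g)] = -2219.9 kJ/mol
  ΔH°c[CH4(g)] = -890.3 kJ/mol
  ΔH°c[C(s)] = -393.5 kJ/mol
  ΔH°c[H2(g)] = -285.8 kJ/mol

Using ΔH = Σ nΔHc°(reactants) − Σ nΔHc°(products):
= [1·(-2219.9)] − [1·(-890.3) + 2·(-393.5) + 2·(-285.8)]
= 29.0 kJ/mol

ΔHrxn = 29.0 kJ/mol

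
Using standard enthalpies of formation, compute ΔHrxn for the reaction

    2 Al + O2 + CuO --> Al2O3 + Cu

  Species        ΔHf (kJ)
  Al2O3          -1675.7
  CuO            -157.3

ΔH°rxn = Σ nΔHf°(products) − Σ nΔHf°(reactants).
Products: 1·(-1675.7) + 1·(+0.0) = -1675.7
Reactants: 2·(+0.0) + 1·(+0.0) + 1·(-157.3) = -157.3
ΔHrxn = (-1675.7) − (-157.3) = -1518.4 kJ

ΔHrxn = -1518.4 kJ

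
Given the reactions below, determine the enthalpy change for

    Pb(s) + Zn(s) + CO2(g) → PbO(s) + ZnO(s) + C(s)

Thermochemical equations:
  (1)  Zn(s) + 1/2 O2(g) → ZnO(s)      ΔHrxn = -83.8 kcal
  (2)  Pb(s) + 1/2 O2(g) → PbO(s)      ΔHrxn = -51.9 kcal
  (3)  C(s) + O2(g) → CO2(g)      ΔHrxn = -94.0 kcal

(1) as written (ZnO(s) already on the product side): -83.8 kcal
(2) as written (PbO(s) already on the product side): -51.9 kcal
(3) reversed (reverse to put CO2(g) on the reactant side): +94.0 kcal
ΔHrxn = (-83.8) + (-51.9) + (+94.0) = -41.7 kcal

ΔHrxn = -41.7 kcal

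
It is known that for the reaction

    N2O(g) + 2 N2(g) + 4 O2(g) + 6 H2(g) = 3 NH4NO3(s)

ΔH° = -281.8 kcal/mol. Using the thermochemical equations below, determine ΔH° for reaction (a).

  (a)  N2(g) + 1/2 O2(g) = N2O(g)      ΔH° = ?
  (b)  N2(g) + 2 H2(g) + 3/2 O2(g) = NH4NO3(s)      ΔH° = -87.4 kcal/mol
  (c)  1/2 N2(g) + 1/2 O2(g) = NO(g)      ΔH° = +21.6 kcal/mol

(a) reversed: contributes −x
(b) × 3: (3)·(-87.4) = -262.2 kcal/mol
(c): not needed.
-281.8 = (-262.2) − x
x = (-281.8 − (-262.2)) / (-1) = 19.6 kcal/mol

ΔH° = 19.6 kcal/mol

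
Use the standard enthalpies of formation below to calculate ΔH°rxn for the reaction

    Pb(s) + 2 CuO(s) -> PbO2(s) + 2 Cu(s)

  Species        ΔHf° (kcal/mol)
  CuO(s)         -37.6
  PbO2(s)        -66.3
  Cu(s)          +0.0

ΔH°rxn = 8.9 kcal/mol

Products: 1·(-66.3) + 2·(+0.0) = -66.3
Reactants: 1·(+0.0) + 2·(-37.6) = -75.2
ΔH°rxn = (-66.3) − (-75.2) = 8.9 kcal/mol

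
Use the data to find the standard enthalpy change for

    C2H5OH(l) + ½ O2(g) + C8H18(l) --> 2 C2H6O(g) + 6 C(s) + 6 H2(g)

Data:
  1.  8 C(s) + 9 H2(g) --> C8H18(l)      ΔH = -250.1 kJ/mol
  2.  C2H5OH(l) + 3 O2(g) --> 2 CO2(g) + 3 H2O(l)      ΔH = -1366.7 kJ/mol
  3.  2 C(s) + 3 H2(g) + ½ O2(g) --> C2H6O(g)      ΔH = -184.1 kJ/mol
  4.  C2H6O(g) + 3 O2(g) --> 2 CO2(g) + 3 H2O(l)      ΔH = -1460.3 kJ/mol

eq. 1 reversed: +250.1 kJ/mol
eq. 2 as written: -1366.7 kJ/mol
eq. 3 as written: -184.1 kJ/mol
eq. 4 reversed: +1460.3 kJ/mol
Combining the equations, ΔH = (+250.1) + (-1366.7) + (-184.1) + (+1460.3) = 159.6 kJ/mol

ΔH = 159.6 kJ/mol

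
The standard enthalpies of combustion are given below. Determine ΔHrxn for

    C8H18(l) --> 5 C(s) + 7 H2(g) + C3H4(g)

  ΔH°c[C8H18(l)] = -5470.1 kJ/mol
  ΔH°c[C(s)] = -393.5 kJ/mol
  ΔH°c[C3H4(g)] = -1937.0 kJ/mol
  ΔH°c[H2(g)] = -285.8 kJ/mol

ΔHrxn = 435.0 kJ/mol

Using ΔH = Σ nΔHc°(reactants) − Σ nΔHc°(products):
= [1·(-5470.1)] − [5·(-393.5) + 7·(-285.8) + 1·(-1937.0)]
= 435.0 kJ/mol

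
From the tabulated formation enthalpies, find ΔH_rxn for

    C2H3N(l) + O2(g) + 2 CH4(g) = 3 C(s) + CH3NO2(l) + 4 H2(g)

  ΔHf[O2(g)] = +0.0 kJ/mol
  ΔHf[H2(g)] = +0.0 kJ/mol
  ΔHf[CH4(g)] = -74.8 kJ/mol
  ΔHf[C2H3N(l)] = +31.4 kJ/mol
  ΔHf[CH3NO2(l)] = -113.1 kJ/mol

ΔH_rxn = 5.1 kJ/mol

Products: 3·(+0.0) + 1·(-113.1) + 4·(+0.0) = -113.1
Reactants: 1·(+31.4) + 1·(+0.0) + 2·(-74.8) = -118.2
ΔH_rxn = (-113.1) − (-118.2) = 5.1 kJ/mol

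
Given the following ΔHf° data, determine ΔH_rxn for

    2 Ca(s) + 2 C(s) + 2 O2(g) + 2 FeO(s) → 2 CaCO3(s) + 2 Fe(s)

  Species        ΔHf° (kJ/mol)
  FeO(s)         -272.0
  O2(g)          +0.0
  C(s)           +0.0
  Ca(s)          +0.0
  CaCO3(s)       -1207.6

ΔH_rxn = -1871.2 kJ/mol

Products: 2·(-1207.6) + 2·(+0.0) = -2415.2
Reactants: 2·(+0.0) + 2·(+0.0) + 2·(+0.0) + 2·(-272.0) = -544.0
ΔH_rxn = (-2415.2) − (-544.0) = -1871.2 kJ/mol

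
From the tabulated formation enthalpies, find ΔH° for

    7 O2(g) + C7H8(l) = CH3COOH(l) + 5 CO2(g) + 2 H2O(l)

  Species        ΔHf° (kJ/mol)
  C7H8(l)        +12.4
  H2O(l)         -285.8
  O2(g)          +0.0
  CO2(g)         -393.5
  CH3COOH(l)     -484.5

Products: 1·(-484.5) + 5·(-393.5) + 2·(-285.8) = -3023.6
Reactants: 7·(+0.0) + 1·(+12.4) = +12.4
ΔH° = (-3023.6) − (+12.4) = -3036.0 kJ/mol

ΔH° = -3036.0 kJ/mol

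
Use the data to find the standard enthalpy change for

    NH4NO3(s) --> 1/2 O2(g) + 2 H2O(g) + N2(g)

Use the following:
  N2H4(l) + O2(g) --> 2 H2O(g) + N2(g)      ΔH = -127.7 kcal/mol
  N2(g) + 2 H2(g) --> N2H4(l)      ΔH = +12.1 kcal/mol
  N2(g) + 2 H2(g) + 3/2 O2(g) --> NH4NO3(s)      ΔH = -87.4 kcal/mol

ΔH = -28.2 kcal/mol

equation 1 as written (H2O(g) already on the product side): -127.7 kcal/mol
equation 2 as written: +12.1 kcal/mol
equation 3 reversed (reverse to put NH4NO3(s) on the reactant side): +87.4 kcal/mol
Combining the equations, ΔH = (1)·(-127.7) + (1)·(+12.1) + (-1)·(-87.4) = -28.2 kcal/mol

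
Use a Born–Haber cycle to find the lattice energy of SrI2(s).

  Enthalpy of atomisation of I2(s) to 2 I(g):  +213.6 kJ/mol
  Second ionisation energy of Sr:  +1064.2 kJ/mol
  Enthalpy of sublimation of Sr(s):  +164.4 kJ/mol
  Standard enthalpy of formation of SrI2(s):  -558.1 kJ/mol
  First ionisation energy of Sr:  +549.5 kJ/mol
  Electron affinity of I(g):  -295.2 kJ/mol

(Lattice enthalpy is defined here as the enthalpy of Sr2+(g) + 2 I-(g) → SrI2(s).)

ΔHf° = 1·ΔHsub + 1·(ΣIE) + 1·D(I2) + 2·EA + U
-558.1 = 1·(+164.4) + 1·(+1613.7) + 1·(+213.6) + 2·(-295.2) + U
U = -558.1 − (+1401.3) = -1959.4 kJ/mol

U = -1959.4 kJ/mol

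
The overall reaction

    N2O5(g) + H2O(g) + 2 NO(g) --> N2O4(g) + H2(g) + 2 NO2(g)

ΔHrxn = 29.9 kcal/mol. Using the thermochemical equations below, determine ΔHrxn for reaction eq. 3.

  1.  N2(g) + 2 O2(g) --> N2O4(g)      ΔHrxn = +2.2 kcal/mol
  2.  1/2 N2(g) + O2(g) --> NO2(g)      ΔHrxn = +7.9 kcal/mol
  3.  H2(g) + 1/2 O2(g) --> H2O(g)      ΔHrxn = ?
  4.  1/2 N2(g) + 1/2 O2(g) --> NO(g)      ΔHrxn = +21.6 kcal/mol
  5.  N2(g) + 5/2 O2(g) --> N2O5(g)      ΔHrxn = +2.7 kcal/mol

ΔHrxn = -57.8 kcal/mol

eq. 1 as written: +2.2 kcal/mol
eq. 2 × 2: (2)·(+7.9) = +15.8 kcal/mol
eq. 3 reversed: contributes −x
eq. 4 reversed and × 2: (-2)·(+21.6) = -43.2 kcal/mol
eq. 5 reversed: -2.7 kcal/mol
+29.9 = (+2.2) + (+15.8) + (-43.2) + (-2.7) − x
x = (+29.9 − (-27.9)) / (-1) = -57.8 kcal/mol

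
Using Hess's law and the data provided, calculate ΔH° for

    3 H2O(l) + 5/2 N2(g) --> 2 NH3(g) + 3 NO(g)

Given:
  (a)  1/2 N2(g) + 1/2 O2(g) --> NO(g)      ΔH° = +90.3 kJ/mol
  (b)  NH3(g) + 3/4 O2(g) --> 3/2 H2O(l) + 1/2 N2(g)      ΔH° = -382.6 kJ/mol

ΔH° = 1036.1 kJ/mol

(a) × 3: (3)·(+90.3) = +270.9 kJ/mol
(b) reversed and × 2: (-2)·(-382.6) = +765.2 kJ/mol
Since enthalpy is a state function, ΔH° = (3)·(+90.3) + (-2)·(-382.6) = 1036.1 kJ/mol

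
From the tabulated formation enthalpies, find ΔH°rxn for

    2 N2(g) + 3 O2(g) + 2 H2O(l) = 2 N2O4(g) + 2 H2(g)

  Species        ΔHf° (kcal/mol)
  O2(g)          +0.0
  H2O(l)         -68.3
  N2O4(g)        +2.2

ΔH°rxn = 141.0 kcal/mol

ΔH°rxn = Σ nΔHf°(products) − Σ nΔHf°(reactants).
Products: 2·(+2.2) + 2·(+0.0) = +4.4
Reactants: 2·(+0.0) + 3·(+0.0) + 2·(-68.3) = -136.6
ΔH°rxn = (+4.4) − (-136.6) = 141.0 kcal/mol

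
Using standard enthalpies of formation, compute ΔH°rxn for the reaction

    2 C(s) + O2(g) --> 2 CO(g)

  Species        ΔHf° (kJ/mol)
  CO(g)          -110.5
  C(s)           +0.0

Products: 2·(-110.5) = -221.0
Reactants: 2·(+0.0) + 1·(+0.0) = +0.0
ΔH°rxn = (-221.0) − (+0.0) = -221.0 kJ/mol

ΔH°rxn = -221.0 kJ/mol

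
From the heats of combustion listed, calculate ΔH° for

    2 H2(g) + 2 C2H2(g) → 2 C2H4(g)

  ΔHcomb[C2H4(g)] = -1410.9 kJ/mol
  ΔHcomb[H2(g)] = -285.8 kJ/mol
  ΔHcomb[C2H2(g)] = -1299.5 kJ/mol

With combustion enthalpies, reactants minus products:
= [2·(-285.8) + 2·(-1299.5)] − [2·(-1410.9)]
= -348.8 kJ/mol

ΔH° = -348.8 kJ/mol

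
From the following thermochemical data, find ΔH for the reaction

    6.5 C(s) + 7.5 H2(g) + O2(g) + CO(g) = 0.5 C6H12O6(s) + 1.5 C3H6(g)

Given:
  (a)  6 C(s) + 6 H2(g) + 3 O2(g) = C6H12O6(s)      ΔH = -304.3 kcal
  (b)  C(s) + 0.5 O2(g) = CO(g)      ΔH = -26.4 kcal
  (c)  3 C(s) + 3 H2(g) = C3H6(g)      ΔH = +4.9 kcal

ΔH = -118.4 kcal

(a) × 1/2: (1/2)·(-304.3) = -152.15 kcal
(b) reversed: +26.4 kcal
(c) × 3/2: (3/2)·(+4.9) = +7.35 kcal
Summing the manipulated equations, ΔH = (1/2)·(-304.3) + (-1)·(-26.4) + (3/2)·(+4.9) = -118.4 kcal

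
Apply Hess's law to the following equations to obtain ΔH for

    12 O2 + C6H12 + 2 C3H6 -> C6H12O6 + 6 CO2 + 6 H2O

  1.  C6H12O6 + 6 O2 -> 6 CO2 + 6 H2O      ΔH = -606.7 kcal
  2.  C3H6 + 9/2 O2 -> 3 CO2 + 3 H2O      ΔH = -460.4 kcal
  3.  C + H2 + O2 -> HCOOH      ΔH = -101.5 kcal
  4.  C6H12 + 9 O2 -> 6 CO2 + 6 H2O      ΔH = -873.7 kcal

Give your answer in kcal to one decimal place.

ΔH = -1187.8 kcal

eq. 1 reversed: +606.7 kcal
eq. 2 × 2: (2)·(-460.4) = -920.8 kcal
eq. 3: not needed.
eq. 4 as written: -873.7 kcal
ΔH = (-1)·(-606.7) + (2)·(-460.4) + (1)·(-873.7) = -1187.8 kcal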